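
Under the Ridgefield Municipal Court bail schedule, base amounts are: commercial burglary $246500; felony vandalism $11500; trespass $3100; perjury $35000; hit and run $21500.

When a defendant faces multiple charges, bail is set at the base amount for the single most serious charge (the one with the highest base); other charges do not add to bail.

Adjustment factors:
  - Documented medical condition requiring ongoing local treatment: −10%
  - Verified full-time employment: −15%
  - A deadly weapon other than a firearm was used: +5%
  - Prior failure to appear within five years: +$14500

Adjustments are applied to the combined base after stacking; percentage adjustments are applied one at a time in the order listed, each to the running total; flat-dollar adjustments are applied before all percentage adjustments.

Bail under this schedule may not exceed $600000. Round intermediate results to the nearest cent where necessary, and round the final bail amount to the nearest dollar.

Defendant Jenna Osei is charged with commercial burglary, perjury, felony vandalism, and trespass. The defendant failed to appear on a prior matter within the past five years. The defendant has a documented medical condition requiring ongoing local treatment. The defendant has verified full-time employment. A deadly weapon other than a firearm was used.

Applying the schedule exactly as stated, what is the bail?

$209648

Base amounts from the schedule: commercial burglary $246500; perjury $35000; felony vandalism $11500; trespass $3100.
Stacking rule: use the highest base only. Highest is commercial burglary at $246500. Combined base = $246500.
Prior failure to appear within five years (+$14500 flat): $246500 + $14500 = $261000.
Documented medical condition requiring ongoing local treatment (−10%): $261000 × 0.9 = $234900.
Verified full-time employment (−15%): $234900 × 0.85 = $199665.
A deadly weapon other than a firearm was used (+5%): $199665 × 1.05 = $209648.25.
$209648.25 is within the $600000 maximum.
Rounded to the nearest dollar: $209648.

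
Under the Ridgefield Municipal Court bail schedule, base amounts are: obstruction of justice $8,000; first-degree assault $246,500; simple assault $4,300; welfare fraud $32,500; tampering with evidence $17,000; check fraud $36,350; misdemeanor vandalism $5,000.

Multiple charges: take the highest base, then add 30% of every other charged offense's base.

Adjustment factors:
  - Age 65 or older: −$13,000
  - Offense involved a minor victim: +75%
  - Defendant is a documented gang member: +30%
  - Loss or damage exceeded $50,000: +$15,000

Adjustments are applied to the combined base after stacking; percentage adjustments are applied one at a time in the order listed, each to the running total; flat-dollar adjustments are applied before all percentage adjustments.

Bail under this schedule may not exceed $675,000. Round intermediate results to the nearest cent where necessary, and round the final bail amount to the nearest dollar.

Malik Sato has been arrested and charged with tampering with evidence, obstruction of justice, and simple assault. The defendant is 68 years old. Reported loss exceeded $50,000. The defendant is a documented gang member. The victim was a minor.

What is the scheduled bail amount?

$51,620

Base amounts from the schedule: tampering with evidence $17,000; obstruction of justice $8,000; simple assault $4,300.
Stacking rule: highest base plus 30% of each additional charge. Highest is tampering with evidence at $17,000. Additional: $8,000 × 30% = $2,400; $4,300 × 30% = $1,290. Combined base = $17,000 + $3,690 = $20,690.
Age 65 or older (−$13,000 flat): $20,690 − $13,000 = $7,690.
Loss or damage exceeded $50,000 (+$15,000 flat): $7,690 + $15,000 = $22,690.
Offense involved a minor victim (+75%): $22,690 × 1.75 = $39,707.50.
Defendant is a documented gang member (+30%): $39,707.50 × 1.3 = $51,619.75.
$51,619.75 is within the $675,000 maximum.
Rounded to the nearest dollar: $51,620.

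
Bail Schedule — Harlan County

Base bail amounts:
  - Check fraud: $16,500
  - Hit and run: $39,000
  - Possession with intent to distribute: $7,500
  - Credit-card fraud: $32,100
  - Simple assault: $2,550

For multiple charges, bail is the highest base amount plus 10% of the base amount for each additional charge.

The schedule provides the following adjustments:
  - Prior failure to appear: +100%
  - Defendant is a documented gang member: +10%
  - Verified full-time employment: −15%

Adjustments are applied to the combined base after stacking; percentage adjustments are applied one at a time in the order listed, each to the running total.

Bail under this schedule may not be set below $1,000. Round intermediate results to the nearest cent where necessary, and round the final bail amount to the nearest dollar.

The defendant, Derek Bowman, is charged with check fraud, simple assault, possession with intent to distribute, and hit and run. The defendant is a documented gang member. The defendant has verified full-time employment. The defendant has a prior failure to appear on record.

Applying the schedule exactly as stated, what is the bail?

$77,895

Base amounts from the schedule: check fraud $16,500; simple assault $2,550; possession with intent to distribute $7,500; hit and run $39,000.
Stacking rule: highest base plus 10% of each additional charge. Highest is hit and run at $39,000. Additional: $16,500 × 10% = $1,650; $2,550 × 10% = $255; $7,500 × 10% = $750. Combined base = $39,000 + $2,655 = $41,655.
Prior failure to appear (+100%): $41,655 × 2 = $83,310.
Defendant is a documented gang member (+10%): $83,310 × 1.1 = $91,641.
Verified full-time employment (−15%): $91,641 × 0.85 = $77,894.85.
$77,894.85 is at or above the $1,000 minimum.
Rounded to the nearest dollar: $77,895.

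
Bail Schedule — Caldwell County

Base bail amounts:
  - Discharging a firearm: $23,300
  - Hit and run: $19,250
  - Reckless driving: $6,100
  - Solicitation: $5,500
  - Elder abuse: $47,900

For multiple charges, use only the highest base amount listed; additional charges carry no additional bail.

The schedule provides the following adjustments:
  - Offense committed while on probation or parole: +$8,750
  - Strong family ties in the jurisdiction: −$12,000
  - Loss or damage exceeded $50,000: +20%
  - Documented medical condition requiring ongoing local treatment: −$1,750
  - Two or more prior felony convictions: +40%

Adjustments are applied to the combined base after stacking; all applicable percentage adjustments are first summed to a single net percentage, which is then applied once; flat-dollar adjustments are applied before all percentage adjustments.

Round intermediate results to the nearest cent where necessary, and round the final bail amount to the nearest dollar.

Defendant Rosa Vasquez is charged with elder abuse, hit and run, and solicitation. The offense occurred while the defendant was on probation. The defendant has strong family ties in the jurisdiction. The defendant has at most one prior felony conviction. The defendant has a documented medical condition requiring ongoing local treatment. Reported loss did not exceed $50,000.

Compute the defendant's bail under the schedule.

Base amounts from the schedule: elder abuse $47,900; hit and run $19,250; solicitation $5,500.
Stacking rule: use the highest base only. Highest is elder abuse at $47,900. Combined base = $47,900.
Offense committed while on probation or parole (+$8,750 flat): $47,900 + $8,750 = $56,650.
Strong family ties in the jurisdiction (−$12,000 flat): $56,650 − $12,000 = $44,650.
Documented medical condition requiring ongoing local treatment (−$1,750 flat): $44,650 − $1,750 = $42,900.

$42,900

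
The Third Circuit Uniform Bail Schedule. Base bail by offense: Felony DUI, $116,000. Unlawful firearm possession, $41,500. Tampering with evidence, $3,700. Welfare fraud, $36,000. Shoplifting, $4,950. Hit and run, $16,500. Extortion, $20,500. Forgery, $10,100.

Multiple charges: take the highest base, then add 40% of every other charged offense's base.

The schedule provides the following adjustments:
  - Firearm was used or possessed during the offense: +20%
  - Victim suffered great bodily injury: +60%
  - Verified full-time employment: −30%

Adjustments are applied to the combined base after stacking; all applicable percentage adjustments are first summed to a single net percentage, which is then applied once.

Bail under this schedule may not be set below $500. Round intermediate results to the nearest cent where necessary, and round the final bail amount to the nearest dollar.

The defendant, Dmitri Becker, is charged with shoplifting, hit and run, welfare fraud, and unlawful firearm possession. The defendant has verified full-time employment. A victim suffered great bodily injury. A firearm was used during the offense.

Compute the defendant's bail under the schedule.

$96,720

Base amounts from the schedule: shoplifting $4,950; hit and run $16,500; welfare fraud $36,000; unlawful firearm possession $41,500.
Stacking rule: highest base plus 40% of each additional charge. Highest is unlawful firearm possession at $41,500. Additional: $4,950 × 40% = $1,980; $16,500 × 40% = $6,600; $36,000 × 40% = $14,400. Combined base = $41,500 + $22,980 = $64,480.
Net percentage adjustment: +20% +60% −30% = +50%. $64,480 × 1.5 = $96,720.
$96,720 is at or above the $500 minimum.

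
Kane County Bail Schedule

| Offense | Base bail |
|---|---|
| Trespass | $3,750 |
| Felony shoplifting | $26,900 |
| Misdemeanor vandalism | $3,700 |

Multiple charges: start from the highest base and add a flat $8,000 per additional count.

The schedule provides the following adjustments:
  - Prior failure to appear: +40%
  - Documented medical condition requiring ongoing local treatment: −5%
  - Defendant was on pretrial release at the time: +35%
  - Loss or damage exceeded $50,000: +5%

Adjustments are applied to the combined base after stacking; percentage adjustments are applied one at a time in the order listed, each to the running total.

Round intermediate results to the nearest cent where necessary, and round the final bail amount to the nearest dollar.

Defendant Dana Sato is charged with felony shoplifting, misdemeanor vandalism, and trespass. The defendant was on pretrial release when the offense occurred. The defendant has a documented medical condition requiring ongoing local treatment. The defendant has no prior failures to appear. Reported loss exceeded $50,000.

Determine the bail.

Base amounts from the schedule: felony shoplifting $26,900; misdemeanor vandalism $3,700; trespass $3,750.
Stacking rule: highest base plus $8,000 per additional charge. Highest is felony shoplifting at $26,900; 2 additional charges → +$16,000. Combined base = $42,900.
Documented medical condition requiring ongoing local treatment (−5%): $42,900 × 0.95 = $40,755.
Defendant was on pretrial release at the time (+35%): $40,755 × 1.35 = $55,019.25.
Loss or damage exceeded $50,000 (+5%): $55,019.25 × 1.05 = $57,770.21.
Rounded to the nearest dollar: $57,770.

$57,770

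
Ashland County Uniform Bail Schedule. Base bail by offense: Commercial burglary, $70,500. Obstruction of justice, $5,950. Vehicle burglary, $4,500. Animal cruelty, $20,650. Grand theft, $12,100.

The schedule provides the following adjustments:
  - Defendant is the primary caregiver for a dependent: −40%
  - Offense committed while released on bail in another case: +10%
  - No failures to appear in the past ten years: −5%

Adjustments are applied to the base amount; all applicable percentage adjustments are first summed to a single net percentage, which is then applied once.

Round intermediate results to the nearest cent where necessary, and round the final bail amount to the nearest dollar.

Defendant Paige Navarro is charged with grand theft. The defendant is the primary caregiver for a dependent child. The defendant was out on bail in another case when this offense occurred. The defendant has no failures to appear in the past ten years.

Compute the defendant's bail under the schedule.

Base amounts from the schedule: grand theft $12,100.
Single charge. Combined base = $12,100.
Net percentage adjustment: −40% +10% −5% = −35%. $12,100 × 0.65 = $7,865.

$7,865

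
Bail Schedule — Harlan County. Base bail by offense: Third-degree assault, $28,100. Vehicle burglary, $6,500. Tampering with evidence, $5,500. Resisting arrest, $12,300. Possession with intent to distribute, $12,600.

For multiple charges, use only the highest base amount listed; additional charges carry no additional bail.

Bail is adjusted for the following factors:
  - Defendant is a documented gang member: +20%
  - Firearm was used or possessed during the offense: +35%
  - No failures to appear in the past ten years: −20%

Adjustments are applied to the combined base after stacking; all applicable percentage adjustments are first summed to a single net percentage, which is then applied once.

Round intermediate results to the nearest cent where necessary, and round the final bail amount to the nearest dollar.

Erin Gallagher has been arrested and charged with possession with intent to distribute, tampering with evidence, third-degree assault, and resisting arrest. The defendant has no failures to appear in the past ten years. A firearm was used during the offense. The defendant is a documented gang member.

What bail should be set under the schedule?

$37,935

Base amounts from the schedule: possession with intent to distribute $12,600; tampering with evidence $5,500; third-degree assault $28,100; resisting arrest $12,300.
Stacking rule: use the highest base only. Highest is third-degree assault at $28,100. Combined base = $28,100.
Net percentage adjustment: +20% +35% −20% = +35%. $28,100 × 1.35 = $37,935.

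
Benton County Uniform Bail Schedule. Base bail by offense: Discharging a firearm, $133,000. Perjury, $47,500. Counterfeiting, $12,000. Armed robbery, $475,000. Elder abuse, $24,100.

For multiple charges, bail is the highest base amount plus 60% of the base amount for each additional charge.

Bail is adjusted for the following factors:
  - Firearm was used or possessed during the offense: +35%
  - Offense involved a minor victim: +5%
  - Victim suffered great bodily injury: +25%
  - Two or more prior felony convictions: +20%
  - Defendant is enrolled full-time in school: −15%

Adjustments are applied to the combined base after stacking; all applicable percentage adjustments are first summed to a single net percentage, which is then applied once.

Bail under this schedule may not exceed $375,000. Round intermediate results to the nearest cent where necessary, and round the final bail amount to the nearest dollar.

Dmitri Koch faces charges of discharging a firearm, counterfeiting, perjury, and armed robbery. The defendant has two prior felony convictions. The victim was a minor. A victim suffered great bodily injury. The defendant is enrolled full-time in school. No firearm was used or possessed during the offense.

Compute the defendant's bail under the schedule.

Base amounts from the schedule: discharging a firearm $133,000; counterfeiting $12,000; perjury $47,500; armed robbery $475,000.
Stacking rule: highest base plus 60% of each additional charge. Highest is armed robbery at $475,000. Additional: $133,000 × 60% = $79,800; $12,000 × 60% = $7,200; $47,500 × 60% = $28,500. Combined base = $475,000 + $115,500 = $590,500.
Net percentage adjustment: +5% +25% +20% −15% = +35%. $590,500 × 1.35 = $797,175.
Result $797,175 exceeds the maximum of $375,000; bail is capped at $375,000.

$375,000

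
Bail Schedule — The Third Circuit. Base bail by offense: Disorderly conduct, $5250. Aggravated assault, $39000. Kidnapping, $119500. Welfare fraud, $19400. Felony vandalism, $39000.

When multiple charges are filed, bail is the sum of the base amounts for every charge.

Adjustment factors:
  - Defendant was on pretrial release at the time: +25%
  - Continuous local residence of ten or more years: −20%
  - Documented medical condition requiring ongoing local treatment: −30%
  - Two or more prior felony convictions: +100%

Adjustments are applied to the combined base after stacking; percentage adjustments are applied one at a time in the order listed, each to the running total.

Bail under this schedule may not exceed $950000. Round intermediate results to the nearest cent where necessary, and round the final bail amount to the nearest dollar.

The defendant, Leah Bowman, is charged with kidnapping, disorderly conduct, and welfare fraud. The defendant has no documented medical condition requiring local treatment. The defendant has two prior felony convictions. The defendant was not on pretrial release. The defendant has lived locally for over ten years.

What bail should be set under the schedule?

$230640

Base amounts from the schedule: kidnapping $119500; disorderly conduct $5250; welfare fraud $19400.
Stacking rule: sum of all bases. $119500 + $5250 + $19400 = $144150.
Continuous local residence of ten or more years (−20%): $144150 × 0.8 = $115320.
Two or more prior felony convictions (+100%): $115320 × 2 = $230640.
$230640 is within the $950000 maximum.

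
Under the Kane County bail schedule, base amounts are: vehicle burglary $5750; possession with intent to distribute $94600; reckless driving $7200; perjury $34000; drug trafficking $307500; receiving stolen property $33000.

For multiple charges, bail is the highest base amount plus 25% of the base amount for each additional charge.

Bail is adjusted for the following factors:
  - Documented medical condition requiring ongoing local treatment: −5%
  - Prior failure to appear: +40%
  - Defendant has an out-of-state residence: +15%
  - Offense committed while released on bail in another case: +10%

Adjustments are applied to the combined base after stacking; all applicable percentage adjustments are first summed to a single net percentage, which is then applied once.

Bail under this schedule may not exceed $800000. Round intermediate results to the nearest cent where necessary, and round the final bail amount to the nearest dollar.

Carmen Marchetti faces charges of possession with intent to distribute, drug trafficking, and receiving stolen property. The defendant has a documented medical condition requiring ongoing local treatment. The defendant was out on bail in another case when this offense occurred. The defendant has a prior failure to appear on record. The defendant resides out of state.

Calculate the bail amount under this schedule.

$543040

Base amounts from the schedule: possession with intent to distribute $94600; drug trafficking $307500; receiving stolen property $33000.
Stacking rule: highest base plus 25% of each additional charge. Highest is drug trafficking at $307500. Additional: $94600 × 25% = $23650; $33000 × 25% = $8250. Combined base = $307500 + $31900 = $339400.
Net percentage adjustment: −5% +40% +15% +10% = +60%. $339400 × 1.6 = $543040.
$543040 is within the $800000 maximum.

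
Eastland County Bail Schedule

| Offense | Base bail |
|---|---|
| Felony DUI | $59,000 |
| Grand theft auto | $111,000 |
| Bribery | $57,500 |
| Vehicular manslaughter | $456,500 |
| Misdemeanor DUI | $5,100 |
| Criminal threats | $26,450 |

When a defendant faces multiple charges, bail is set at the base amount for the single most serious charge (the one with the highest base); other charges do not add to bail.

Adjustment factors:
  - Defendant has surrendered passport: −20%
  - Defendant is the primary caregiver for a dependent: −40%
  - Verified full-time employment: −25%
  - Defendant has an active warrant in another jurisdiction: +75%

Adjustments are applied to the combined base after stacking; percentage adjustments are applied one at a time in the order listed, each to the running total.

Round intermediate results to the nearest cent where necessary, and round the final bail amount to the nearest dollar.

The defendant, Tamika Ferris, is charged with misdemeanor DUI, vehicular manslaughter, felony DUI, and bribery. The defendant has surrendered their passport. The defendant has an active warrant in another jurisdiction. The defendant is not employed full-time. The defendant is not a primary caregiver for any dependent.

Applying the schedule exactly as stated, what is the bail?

Base amounts from the schedule: misdemeanor DUI $5,100; vehicular manslaughter $456,500; felony DUI $59,000; bribery $57,500.
Stacking rule: use the highest base only. Highest is vehicular manslaughter at $456,500. Combined base = $456,500.
Defendant has surrendered passport (−20%): $456,500 × 0.8 = $365,200.
Defendant has an active warrant in another jurisdiction (+75%): $365,200 × 1.75 = $639,100.

$639,100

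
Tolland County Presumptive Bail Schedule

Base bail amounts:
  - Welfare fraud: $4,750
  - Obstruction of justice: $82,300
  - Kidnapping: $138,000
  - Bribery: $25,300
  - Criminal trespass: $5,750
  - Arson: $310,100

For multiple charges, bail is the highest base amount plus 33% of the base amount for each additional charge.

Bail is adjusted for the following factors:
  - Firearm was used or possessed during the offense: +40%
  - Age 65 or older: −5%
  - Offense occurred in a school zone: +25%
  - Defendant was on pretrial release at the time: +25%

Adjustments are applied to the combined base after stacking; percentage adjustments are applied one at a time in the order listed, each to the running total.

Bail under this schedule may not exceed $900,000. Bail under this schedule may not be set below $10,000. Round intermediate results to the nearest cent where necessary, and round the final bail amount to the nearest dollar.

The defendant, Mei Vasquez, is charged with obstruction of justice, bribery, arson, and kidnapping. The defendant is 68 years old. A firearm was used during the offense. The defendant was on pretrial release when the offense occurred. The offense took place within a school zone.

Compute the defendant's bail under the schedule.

Base amounts from the schedule: obstruction of justice $82,300; bribery $25,300; arson $310,100; kidnapping $138,000.
Stacking rule: highest base plus 33% of each additional charge. Highest is arson at $310,100. Additional: $82,300 × 33% = $27,159; $25,300 × 33% = $8,349; $138,000 × 33% = $45,540. Combined base = $310,100 + $81,048 = $391,148.
Firearm was used or possessed during the offense (+40%): $391,148 × 1.4 = $547,607.20.
Age 65 or older (−5%): $547,607.20 × 0.95 = $520,226.84.
Offense occurred in a school zone (+25%): $520,226.84 × 1.25 = $650,283.55.
Defendant was on pretrial release at the time (+25%): $650,283.55 × 1.25 = $812,854.44.
$812,854.44 is within the $900,000 maximum.
$812,854.44 is at or above the $10,000 minimum.
Rounded to the nearest dollar: $812,854.

$812,854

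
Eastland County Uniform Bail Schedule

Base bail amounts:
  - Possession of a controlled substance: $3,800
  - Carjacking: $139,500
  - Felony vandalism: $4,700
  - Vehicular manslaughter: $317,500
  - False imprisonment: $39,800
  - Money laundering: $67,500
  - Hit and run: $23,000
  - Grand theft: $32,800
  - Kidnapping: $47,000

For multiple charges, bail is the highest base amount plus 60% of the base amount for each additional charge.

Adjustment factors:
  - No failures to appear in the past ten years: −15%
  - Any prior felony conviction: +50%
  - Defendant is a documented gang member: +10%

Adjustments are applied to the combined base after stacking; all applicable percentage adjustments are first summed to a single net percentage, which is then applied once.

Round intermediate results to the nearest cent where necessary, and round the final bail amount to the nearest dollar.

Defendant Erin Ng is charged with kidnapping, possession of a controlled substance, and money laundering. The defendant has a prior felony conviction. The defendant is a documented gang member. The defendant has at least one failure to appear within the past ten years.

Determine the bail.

$156,768

Base amounts from the schedule: kidnapping $47,000; possession of a controlled substance $3,800; money laundering $67,500.
Stacking rule: highest base plus 60% of each additional charge. Highest is money laundering at $67,500. Additional: $47,000 × 60% = $28,200; $3,800 × 60% = $2,280. Combined base = $67,500 + $30,480 = $97,980.
Net percentage adjustment: +50% +10% = +60%. $97,980 × 1.6 = $156,768.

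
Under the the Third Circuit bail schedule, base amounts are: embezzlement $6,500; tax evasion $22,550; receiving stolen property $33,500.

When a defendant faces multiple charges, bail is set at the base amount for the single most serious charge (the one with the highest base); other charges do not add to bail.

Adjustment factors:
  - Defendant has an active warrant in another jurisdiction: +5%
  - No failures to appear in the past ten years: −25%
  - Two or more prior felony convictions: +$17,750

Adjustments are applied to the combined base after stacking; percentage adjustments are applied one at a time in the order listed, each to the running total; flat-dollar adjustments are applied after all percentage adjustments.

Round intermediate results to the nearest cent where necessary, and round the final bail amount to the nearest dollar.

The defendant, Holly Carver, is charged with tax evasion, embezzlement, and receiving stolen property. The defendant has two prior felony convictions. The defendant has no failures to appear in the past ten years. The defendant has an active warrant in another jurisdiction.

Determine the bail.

$44,131

Base amounts from the schedule: tax evasion $22,550; embezzlement $6,500; receiving stolen property $33,500.
Stacking rule: use the highest base only. Highest is receiving stolen property at $33,500. Combined base = $33,500.
Defendant has an active warrant in another jurisdiction (+5%): $33,500 × 1.05 = $35,175.
No failures to appear in the past ten years (−25%): $35,175 × 0.75 = $26,381.25.
Two or more prior felony convictions (+$17,750 flat): $26,381.25 + $17,750 = $44,131.25.
Rounded to the nearest dollar: $44,131.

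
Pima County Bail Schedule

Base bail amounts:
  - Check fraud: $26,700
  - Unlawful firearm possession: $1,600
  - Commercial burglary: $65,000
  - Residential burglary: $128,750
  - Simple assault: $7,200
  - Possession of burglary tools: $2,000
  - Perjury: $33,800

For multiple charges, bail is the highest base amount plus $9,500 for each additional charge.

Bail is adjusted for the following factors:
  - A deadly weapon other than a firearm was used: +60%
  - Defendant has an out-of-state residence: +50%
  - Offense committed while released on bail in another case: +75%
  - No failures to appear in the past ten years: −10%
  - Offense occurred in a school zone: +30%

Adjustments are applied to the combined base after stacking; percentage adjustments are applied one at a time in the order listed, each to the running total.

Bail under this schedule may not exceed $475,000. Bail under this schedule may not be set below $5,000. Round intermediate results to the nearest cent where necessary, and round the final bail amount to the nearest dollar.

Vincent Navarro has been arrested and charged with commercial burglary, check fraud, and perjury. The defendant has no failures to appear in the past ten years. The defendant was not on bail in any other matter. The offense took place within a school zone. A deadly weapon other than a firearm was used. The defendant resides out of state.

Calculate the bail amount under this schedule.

Base amounts from the schedule: commercial burglary $65,000; check fraud $26,700; perjury $33,800.
Stacking rule: highest base plus $9,500 per additional charge. Highest is commercial burglary at $65,000; 2 additional charges → +$19,000. Combined base = $84,000.
A deadly weapon other than a firearm was used (+60%): $84,000 × 1.6 = $134,400.
Defendant has an out-of-state residence (+50%): $134,400 × 1.5 = $201,600.
No failures to appear in the past ten years (−10%): $201,600 × 0.9 = $181,440.
Offense occurred in a school zone (+30%): $181,440 × 1.3 = $235,872.
$235,872 is within the $475,000 maximum.
$235,872 is at or above the $5,000 minimum.

$235,872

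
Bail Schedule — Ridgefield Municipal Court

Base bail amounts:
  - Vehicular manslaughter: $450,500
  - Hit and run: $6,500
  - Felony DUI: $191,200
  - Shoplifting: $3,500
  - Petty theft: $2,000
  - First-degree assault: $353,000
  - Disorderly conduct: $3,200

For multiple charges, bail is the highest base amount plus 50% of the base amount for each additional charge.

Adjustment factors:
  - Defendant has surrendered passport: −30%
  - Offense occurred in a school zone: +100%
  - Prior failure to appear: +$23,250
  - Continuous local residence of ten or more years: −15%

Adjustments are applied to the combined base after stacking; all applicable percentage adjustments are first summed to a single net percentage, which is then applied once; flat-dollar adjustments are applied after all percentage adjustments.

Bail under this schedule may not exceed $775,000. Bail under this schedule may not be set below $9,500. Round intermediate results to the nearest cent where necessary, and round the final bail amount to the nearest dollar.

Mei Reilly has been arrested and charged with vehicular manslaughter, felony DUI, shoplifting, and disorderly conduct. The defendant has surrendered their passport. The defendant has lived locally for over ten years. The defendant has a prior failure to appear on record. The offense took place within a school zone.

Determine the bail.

$775,000

Base amounts from the schedule: vehicular manslaughter $450,500; felony DUI $191,200; shoplifting $3,500; disorderly conduct $3,200.
Stacking rule: highest base plus 50% of each additional charge. Highest is vehicular manslaughter at $450,500. Additional: $191,200 × 50% = $95,600; $3,500 × 50% = $1,750; $3,200 × 50% = $1,600. Combined base = $450,500 + $98,950 = $549,450.
Net percentage adjustment: −30% +100% −15% = +55%. $549,450 × 1.55 = $851,647.50.
Prior failure to appear (+$23,250 flat): $851,647.50 + $23,250 = $874,897.50.
Result $874,897.50 exceeds the maximum of $775,000; bail is capped at $775,000.
$775,000 is at or above the $9,500 minimum.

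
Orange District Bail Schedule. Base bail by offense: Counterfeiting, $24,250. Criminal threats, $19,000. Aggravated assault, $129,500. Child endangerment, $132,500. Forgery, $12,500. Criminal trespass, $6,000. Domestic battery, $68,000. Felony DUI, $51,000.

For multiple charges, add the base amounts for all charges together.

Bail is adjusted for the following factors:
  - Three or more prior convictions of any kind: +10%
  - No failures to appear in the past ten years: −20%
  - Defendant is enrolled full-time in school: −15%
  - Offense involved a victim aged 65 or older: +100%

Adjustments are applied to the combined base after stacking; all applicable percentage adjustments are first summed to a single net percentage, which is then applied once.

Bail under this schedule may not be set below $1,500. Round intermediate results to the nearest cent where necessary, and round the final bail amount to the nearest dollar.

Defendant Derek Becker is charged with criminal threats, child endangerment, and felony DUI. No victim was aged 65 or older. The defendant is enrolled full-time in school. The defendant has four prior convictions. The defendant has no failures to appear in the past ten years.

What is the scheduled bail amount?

Base amounts from the schedule: criminal threats $19,000; child endangerment $132,500; felony DUI $51,000.
Stacking rule: sum of all bases. $19,000 + $132,500 + $51,000 = $202,500.
Net percentage adjustment: +10% −20% −15% = −25%. $202,500 × 0.75 = $151,875.
$151,875 is at or above the $1,500 minimum.

$151,875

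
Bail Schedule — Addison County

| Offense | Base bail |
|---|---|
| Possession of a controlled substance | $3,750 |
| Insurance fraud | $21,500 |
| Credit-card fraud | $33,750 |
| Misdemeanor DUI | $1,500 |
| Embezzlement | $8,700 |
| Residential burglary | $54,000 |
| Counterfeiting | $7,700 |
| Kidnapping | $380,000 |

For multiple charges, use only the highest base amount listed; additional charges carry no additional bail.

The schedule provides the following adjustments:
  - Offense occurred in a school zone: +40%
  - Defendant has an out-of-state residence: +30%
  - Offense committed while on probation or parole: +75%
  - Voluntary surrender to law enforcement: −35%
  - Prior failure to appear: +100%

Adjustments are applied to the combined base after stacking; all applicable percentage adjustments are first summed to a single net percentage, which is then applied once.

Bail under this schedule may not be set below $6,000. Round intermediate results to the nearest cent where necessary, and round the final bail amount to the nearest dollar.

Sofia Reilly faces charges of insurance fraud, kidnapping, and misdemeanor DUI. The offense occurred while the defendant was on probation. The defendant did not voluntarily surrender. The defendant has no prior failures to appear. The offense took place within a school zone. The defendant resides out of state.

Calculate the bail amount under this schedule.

Base amounts from the schedule: insurance fraud $21,500; kidnapping $380,000; misdemeanor DUI $1,500.
Stacking rule: use the highest base only. Highest is kidnapping at $380,000. Combined base = $380,000.
Net percentage adjustment: +40% +30% +75% = +145%. $380,000 × 2.45 = $931,000.
$931,000 is at or above the $6,000 minimum.

$931,000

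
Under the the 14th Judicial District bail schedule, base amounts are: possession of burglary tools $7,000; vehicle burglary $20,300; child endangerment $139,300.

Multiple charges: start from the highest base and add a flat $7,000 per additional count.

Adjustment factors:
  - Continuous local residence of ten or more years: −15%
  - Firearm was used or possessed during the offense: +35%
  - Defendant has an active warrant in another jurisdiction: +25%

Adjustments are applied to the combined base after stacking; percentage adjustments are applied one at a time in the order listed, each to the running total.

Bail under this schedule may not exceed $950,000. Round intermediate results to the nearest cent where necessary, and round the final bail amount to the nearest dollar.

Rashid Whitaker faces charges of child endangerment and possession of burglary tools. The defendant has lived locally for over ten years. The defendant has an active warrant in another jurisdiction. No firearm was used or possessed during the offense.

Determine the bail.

$155,444

Base amounts from the schedule: child endangerment $139,300; possession of burglary tools $7,000.
Stacking rule: highest base plus $7,000 per additional charge. Highest is child endangerment at $139,300; 1 additional charge → +$7,000. Combined base = $146,300.
Continuous local residence of ten or more years (−15%): $146,300 × 0.85 = $124,355.
Defendant has an active warrant in another jurisdiction (+25%): $124,355 × 1.25 = $155,443.75.
$155,443.75 is within the $950,000 maximum.
Rounded to the nearest dollar: $155,444.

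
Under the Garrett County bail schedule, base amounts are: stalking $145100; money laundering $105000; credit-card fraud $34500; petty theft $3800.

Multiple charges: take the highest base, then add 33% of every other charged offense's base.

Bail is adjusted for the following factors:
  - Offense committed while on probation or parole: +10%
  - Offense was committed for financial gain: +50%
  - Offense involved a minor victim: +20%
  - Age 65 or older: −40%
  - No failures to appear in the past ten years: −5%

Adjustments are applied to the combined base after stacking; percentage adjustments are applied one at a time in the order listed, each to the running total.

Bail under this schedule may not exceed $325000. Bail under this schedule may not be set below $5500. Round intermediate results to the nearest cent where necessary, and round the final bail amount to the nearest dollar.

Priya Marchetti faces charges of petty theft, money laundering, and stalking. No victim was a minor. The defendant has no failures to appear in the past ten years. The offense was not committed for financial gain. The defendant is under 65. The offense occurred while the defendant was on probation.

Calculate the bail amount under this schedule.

$189149

Base amounts from the schedule: petty theft $3800; money laundering $105000; stalking $145100.
Stacking rule: highest base plus 33% of each additional charge. Highest is stalking at $145100. Additional: $3800 × 33% = $1254; $105000 × 33% = $34650. Combined base = $145100 + $35904 = $181004.
Offense committed while on probation or parole (+10%): $181004 × 1.1 = $199104.40.
No failures to appear in the past ten years (−5%): $199104.40 × 0.95 = $189149.18.
$189149.18 is within the $325000 maximum.
$189149.18 is at or above the $5500 minimum.
Rounded to the nearest dollar: $189149.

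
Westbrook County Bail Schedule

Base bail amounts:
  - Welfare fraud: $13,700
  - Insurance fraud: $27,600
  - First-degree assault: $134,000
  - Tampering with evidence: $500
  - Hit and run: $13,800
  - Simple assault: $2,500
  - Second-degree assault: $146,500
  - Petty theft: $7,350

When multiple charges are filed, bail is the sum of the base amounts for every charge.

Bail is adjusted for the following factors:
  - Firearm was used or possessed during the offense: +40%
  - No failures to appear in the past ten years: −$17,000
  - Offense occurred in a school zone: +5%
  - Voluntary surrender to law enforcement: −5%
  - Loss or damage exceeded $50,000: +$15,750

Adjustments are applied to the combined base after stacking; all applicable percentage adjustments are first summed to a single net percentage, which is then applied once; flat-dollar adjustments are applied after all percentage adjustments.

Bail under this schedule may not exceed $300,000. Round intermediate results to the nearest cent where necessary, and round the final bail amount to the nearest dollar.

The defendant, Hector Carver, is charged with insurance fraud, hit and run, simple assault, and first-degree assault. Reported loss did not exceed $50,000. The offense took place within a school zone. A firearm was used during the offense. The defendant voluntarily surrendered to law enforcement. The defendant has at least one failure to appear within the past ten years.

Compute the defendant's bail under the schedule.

Base amounts from the schedule: insurance fraud $27,600; hit and run $13,800; simple assault $2,500; first-degree assault $134,000.
Stacking rule: sum of all bases. $27,600 + $13,800 + $2,500 + $134,000 = $177,900.
Net percentage adjustment: +40% +5% −5% = +40%. $177,900 × 1.4 = $249,060.
$249,060 is within the $300,000 maximum.

$249,060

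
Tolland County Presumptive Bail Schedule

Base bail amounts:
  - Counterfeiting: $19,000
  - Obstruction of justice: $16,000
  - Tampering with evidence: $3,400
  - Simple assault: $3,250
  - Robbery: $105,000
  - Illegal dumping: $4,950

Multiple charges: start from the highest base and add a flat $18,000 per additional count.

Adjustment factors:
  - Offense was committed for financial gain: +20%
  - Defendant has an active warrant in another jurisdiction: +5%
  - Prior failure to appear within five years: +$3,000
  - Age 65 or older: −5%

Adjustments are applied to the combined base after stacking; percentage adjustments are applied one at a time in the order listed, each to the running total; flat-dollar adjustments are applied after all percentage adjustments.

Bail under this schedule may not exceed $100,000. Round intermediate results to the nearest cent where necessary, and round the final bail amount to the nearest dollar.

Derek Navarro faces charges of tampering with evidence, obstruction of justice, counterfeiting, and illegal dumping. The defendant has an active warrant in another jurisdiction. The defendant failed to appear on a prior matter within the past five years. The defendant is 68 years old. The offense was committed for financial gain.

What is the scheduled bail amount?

$90,381

Base amounts from the schedule: tampering with evidence $3,400; obstruction of justice $16,000; counterfeiting $19,000; illegal dumping $4,950.
Stacking rule: highest base plus $18,000 per additional charge. Highest is counterfeiting at $19,000; 3 additional charges → +$54,000. Combined base = $73,000.
Offense was committed for financial gain (+20%): $73,000 × 1.2 = $87,600.
Defendant has an active warrant in another jurisdiction (+5%): $87,600 × 1.05 = $91,980.
Age 65 or older (−5%): $91,980 × 0.95 = $87,381.
Prior failure to appear within five years (+$3,000 flat): $87,381 + $3,000 = $90,381.
$90,381 is within the $100,000 maximum.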